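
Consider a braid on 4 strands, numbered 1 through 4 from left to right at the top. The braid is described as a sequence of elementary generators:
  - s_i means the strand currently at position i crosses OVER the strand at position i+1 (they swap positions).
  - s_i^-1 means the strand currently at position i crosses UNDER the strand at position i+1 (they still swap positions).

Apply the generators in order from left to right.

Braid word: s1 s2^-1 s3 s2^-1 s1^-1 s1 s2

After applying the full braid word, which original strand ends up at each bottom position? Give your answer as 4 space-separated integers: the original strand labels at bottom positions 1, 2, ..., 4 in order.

Answer: 2 3 4 1

Derivation:
Gen 1 (s1): strand 1 crosses over strand 2. Perm now: [2 1 3 4]
Gen 2 (s2^-1): strand 1 crosses under strand 3. Perm now: [2 3 1 4]
Gen 3 (s3): strand 1 crosses over strand 4. Perm now: [2 3 4 1]
Gen 4 (s2^-1): strand 3 crosses under strand 4. Perm now: [2 4 3 1]
Gen 5 (s1^-1): strand 2 crosses under strand 4. Perm now: [4 2 3 1]
Gen 6 (s1): strand 4 crosses over strand 2. Perm now: [2 4 3 1]
Gen 7 (s2): strand 4 crosses over strand 3. Perm now: [2 3 4 1]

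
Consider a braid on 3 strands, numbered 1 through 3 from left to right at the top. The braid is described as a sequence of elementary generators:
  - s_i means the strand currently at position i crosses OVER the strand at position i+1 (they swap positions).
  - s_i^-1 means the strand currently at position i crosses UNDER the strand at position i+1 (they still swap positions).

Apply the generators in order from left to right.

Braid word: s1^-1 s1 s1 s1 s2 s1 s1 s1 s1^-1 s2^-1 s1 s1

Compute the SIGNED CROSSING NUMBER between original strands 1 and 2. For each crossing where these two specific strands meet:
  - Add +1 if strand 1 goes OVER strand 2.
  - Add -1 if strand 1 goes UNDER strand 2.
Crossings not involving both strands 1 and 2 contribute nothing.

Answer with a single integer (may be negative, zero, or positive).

Answer: -2

Derivation:
Gen 1: 1 under 2. Both 1&2? yes. Contrib: -1. Sum: -1
Gen 2: 2 over 1. Both 1&2? yes. Contrib: -1. Sum: -2
Gen 3: 1 over 2. Both 1&2? yes. Contrib: +1. Sum: -1
Gen 4: 2 over 1. Both 1&2? yes. Contrib: -1. Sum: -2
Gen 5: crossing 2x3. Both 1&2? no. Sum: -2
Gen 6: crossing 1x3. Both 1&2? no. Sum: -2
Gen 7: crossing 3x1. Both 1&2? no. Sum: -2
Gen 8: crossing 1x3. Both 1&2? no. Sum: -2
Gen 9: crossing 3x1. Both 1&2? no. Sum: -2
Gen 10: crossing 3x2. Both 1&2? no. Sum: -2
Gen 11: 1 over 2. Both 1&2? yes. Contrib: +1. Sum: -1
Gen 12: 2 over 1. Both 1&2? yes. Contrib: -1. Sum: -2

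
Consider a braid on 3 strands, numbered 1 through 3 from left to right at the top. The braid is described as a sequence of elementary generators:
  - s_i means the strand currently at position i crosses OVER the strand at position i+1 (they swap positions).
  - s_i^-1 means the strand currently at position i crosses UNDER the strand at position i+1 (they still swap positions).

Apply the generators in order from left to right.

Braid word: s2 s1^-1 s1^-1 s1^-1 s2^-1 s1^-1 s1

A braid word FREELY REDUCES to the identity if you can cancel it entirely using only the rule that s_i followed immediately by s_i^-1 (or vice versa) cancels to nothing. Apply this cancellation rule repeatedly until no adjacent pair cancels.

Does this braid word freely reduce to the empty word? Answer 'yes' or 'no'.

Gen 1 (s2): push. Stack: [s2]
Gen 2 (s1^-1): push. Stack: [s2 s1^-1]
Gen 3 (s1^-1): push. Stack: [s2 s1^-1 s1^-1]
Gen 4 (s1^-1): push. Stack: [s2 s1^-1 s1^-1 s1^-1]
Gen 5 (s2^-1): push. Stack: [s2 s1^-1 s1^-1 s1^-1 s2^-1]
Gen 6 (s1^-1): push. Stack: [s2 s1^-1 s1^-1 s1^-1 s2^-1 s1^-1]
Gen 7 (s1): cancels prior s1^-1. Stack: [s2 s1^-1 s1^-1 s1^-1 s2^-1]
Reduced word: s2 s1^-1 s1^-1 s1^-1 s2^-1

Answer: no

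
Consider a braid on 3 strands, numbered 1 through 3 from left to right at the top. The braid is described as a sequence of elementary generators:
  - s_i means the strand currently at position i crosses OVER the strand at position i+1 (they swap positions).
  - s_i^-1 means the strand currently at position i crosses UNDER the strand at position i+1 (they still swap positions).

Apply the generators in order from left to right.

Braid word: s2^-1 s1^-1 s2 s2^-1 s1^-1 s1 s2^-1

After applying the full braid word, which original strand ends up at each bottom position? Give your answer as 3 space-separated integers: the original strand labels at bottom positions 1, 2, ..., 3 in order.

Gen 1 (s2^-1): strand 2 crosses under strand 3. Perm now: [1 3 2]
Gen 2 (s1^-1): strand 1 crosses under strand 3. Perm now: [3 1 2]
Gen 3 (s2): strand 1 crosses over strand 2. Perm now: [3 2 1]
Gen 4 (s2^-1): strand 2 crosses under strand 1. Perm now: [3 1 2]
Gen 5 (s1^-1): strand 3 crosses under strand 1. Perm now: [1 3 2]
Gen 6 (s1): strand 1 crosses over strand 3. Perm now: [3 1 2]
Gen 7 (s2^-1): strand 1 crosses under strand 2. Perm now: [3 2 1]

Answer: 3 2 1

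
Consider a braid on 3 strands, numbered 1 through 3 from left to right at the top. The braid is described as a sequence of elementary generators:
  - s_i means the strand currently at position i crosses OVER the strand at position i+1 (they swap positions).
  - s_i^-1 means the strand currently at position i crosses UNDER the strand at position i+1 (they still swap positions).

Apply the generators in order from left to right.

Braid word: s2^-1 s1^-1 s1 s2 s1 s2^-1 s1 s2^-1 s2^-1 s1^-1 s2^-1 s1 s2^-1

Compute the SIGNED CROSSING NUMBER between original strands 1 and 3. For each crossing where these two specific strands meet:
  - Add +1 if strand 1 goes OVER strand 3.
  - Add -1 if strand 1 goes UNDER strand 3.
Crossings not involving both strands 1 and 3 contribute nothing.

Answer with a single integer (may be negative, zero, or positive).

Gen 1: crossing 2x3. Both 1&3? no. Sum: 0
Gen 2: 1 under 3. Both 1&3? yes. Contrib: -1. Sum: -1
Gen 3: 3 over 1. Both 1&3? yes. Contrib: -1. Sum: -2
Gen 4: crossing 3x2. Both 1&3? no. Sum: -2
Gen 5: crossing 1x2. Both 1&3? no. Sum: -2
Gen 6: 1 under 3. Both 1&3? yes. Contrib: -1. Sum: -3
Gen 7: crossing 2x3. Both 1&3? no. Sum: -3
Gen 8: crossing 2x1. Both 1&3? no. Sum: -3
Gen 9: crossing 1x2. Both 1&3? no. Sum: -3
Gen 10: crossing 3x2. Both 1&3? no. Sum: -3
Gen 11: 3 under 1. Both 1&3? yes. Contrib: +1. Sum: -2
Gen 12: crossing 2x1. Both 1&3? no. Sum: -2
Gen 13: crossing 2x3. Both 1&3? no. Sum: -2

Answer: -2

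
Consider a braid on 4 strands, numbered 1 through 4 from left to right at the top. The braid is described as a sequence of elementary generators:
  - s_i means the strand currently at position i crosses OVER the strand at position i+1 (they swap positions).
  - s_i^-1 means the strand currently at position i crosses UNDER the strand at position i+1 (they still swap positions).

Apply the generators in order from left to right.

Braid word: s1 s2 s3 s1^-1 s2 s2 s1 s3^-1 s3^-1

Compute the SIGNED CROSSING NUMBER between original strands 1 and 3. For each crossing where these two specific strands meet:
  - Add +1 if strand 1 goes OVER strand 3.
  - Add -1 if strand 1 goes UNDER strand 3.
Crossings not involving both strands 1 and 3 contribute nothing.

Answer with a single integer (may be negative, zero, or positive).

Gen 1: crossing 1x2. Both 1&3? no. Sum: 0
Gen 2: 1 over 3. Both 1&3? yes. Contrib: +1. Sum: 1
Gen 3: crossing 1x4. Both 1&3? no. Sum: 1
Gen 4: crossing 2x3. Both 1&3? no. Sum: 1
Gen 5: crossing 2x4. Both 1&3? no. Sum: 1
Gen 6: crossing 4x2. Both 1&3? no. Sum: 1
Gen 7: crossing 3x2. Both 1&3? no. Sum: 1
Gen 8: crossing 4x1. Both 1&3? no. Sum: 1
Gen 9: crossing 1x4. Both 1&3? no. Sum: 1

Answer: 1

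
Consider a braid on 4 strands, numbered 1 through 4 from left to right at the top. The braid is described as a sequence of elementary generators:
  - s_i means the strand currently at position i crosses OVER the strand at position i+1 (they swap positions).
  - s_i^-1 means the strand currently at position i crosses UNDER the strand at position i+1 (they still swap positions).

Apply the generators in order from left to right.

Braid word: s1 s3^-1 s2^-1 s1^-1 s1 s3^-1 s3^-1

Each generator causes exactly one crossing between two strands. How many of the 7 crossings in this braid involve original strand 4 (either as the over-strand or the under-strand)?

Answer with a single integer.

Answer: 4

Derivation:
Gen 1: crossing 1x2. Involves strand 4? no. Count so far: 0
Gen 2: crossing 3x4. Involves strand 4? yes. Count so far: 1
Gen 3: crossing 1x4. Involves strand 4? yes. Count so far: 2
Gen 4: crossing 2x4. Involves strand 4? yes. Count so far: 3
Gen 5: crossing 4x2. Involves strand 4? yes. Count so far: 4
Gen 6: crossing 1x3. Involves strand 4? no. Count so far: 4
Gen 7: crossing 3x1. Involves strand 4? no. Count so far: 4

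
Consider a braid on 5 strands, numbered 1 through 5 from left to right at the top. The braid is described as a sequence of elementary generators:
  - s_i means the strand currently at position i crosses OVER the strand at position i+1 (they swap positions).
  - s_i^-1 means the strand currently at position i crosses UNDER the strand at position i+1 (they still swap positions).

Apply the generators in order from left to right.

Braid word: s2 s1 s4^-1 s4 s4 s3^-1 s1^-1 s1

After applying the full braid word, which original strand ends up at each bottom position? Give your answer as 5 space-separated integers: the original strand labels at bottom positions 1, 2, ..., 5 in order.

Answer: 3 1 5 2 4

Derivation:
Gen 1 (s2): strand 2 crosses over strand 3. Perm now: [1 3 2 4 5]
Gen 2 (s1): strand 1 crosses over strand 3. Perm now: [3 1 2 4 5]
Gen 3 (s4^-1): strand 4 crosses under strand 5. Perm now: [3 1 2 5 4]
Gen 4 (s4): strand 5 crosses over strand 4. Perm now: [3 1 2 4 5]
Gen 5 (s4): strand 4 crosses over strand 5. Perm now: [3 1 2 5 4]
Gen 6 (s3^-1): strand 2 crosses under strand 5. Perm now: [3 1 5 2 4]
Gen 7 (s1^-1): strand 3 crosses under strand 1. Perm now: [1 3 5 2 4]
Gen 8 (s1): strand 1 crosses over strand 3. Perm now: [3 1 5 2 4]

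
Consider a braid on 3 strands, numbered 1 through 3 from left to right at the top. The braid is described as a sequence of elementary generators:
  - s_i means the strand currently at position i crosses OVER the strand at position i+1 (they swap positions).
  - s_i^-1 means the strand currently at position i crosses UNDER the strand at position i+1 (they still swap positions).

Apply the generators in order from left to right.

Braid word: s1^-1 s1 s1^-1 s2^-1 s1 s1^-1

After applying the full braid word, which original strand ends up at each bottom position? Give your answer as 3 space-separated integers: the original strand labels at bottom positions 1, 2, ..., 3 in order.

Answer: 2 3 1

Derivation:
Gen 1 (s1^-1): strand 1 crosses under strand 2. Perm now: [2 1 3]
Gen 2 (s1): strand 2 crosses over strand 1. Perm now: [1 2 3]
Gen 3 (s1^-1): strand 1 crosses under strand 2. Perm now: [2 1 3]
Gen 4 (s2^-1): strand 1 crosses under strand 3. Perm now: [2 3 1]
Gen 5 (s1): strand 2 crosses over strand 3. Perm now: [3 2 1]
Gen 6 (s1^-1): strand 3 crosses under strand 2. Perm now: [2 3 1]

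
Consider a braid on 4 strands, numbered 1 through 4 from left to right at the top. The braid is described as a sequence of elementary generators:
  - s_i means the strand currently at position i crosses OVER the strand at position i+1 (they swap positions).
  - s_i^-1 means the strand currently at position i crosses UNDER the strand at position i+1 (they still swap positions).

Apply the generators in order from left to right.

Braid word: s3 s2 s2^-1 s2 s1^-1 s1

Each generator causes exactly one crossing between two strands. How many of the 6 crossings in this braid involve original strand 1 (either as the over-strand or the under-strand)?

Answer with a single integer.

Answer: 2

Derivation:
Gen 1: crossing 3x4. Involves strand 1? no. Count so far: 0
Gen 2: crossing 2x4. Involves strand 1? no. Count so far: 0
Gen 3: crossing 4x2. Involves strand 1? no. Count so far: 0
Gen 4: crossing 2x4. Involves strand 1? no. Count so far: 0
Gen 5: crossing 1x4. Involves strand 1? yes. Count so far: 1
Gen 6: crossing 4x1. Involves strand 1? yes. Count so far: 2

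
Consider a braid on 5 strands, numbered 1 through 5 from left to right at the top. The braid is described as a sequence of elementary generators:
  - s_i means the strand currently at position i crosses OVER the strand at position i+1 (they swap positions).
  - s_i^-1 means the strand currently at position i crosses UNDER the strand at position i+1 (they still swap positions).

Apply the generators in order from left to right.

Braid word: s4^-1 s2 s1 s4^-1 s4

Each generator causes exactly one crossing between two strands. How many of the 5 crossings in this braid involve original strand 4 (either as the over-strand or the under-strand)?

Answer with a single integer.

Gen 1: crossing 4x5. Involves strand 4? yes. Count so far: 1
Gen 2: crossing 2x3. Involves strand 4? no. Count so far: 1
Gen 3: crossing 1x3. Involves strand 4? no. Count so far: 1
Gen 4: crossing 5x4. Involves strand 4? yes. Count so far: 2
Gen 5: crossing 4x5. Involves strand 4? yes. Count so far: 3

Answer: 3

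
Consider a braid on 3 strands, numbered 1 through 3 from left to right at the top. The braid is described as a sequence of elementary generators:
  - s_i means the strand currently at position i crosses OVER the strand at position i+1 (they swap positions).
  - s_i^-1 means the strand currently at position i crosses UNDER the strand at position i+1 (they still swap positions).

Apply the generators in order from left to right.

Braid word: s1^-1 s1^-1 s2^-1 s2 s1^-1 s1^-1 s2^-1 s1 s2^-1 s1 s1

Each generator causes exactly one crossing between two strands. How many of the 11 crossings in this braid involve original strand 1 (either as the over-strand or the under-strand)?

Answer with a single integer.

Gen 1: crossing 1x2. Involves strand 1? yes. Count so far: 1
Gen 2: crossing 2x1. Involves strand 1? yes. Count so far: 2
Gen 3: crossing 2x3. Involves strand 1? no. Count so far: 2
Gen 4: crossing 3x2. Involves strand 1? no. Count so far: 2
Gen 5: crossing 1x2. Involves strand 1? yes. Count so far: 3
Gen 6: crossing 2x1. Involves strand 1? yes. Count so far: 4
Gen 7: crossing 2x3. Involves strand 1? no. Count so far: 4
Gen 8: crossing 1x3. Involves strand 1? yes. Count so far: 5
Gen 9: crossing 1x2. Involves strand 1? yes. Count so far: 6
Gen 10: crossing 3x2. Involves strand 1? no. Count so far: 6
Gen 11: crossing 2x3. Involves strand 1? no. Count so far: 6

Answer: 6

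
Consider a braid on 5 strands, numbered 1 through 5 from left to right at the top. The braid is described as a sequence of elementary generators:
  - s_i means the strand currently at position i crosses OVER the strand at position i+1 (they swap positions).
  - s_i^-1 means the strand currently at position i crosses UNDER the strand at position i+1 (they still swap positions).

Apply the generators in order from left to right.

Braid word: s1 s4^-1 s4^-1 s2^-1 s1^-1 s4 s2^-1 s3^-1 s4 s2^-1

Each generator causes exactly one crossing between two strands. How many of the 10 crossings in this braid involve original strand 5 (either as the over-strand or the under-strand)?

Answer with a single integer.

Gen 1: crossing 1x2. Involves strand 5? no. Count so far: 0
Gen 2: crossing 4x5. Involves strand 5? yes. Count so far: 1
Gen 3: crossing 5x4. Involves strand 5? yes. Count so far: 2
Gen 4: crossing 1x3. Involves strand 5? no. Count so far: 2
Gen 5: crossing 2x3. Involves strand 5? no. Count so far: 2
Gen 6: crossing 4x5. Involves strand 5? yes. Count so far: 3
Gen 7: crossing 2x1. Involves strand 5? no. Count so far: 3
Gen 8: crossing 2x5. Involves strand 5? yes. Count so far: 4
Gen 9: crossing 2x4. Involves strand 5? no. Count so far: 4
Gen 10: crossing 1x5. Involves strand 5? yes. Count so far: 5

Answer: 5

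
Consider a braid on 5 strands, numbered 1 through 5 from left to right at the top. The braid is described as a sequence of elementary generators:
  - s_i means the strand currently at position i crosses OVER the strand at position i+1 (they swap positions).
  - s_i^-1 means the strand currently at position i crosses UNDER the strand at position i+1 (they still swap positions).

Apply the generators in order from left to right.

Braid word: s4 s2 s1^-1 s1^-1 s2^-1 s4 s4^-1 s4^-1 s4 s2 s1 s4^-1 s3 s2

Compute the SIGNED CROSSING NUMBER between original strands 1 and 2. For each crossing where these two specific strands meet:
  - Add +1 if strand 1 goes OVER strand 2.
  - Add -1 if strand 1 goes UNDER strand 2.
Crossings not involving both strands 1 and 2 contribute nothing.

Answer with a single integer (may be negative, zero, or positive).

Gen 1: crossing 4x5. Both 1&2? no. Sum: 0
Gen 2: crossing 2x3. Both 1&2? no. Sum: 0
Gen 3: crossing 1x3. Both 1&2? no. Sum: 0
Gen 4: crossing 3x1. Both 1&2? no. Sum: 0
Gen 5: crossing 3x2. Both 1&2? no. Sum: 0
Gen 6: crossing 5x4. Both 1&2? no. Sum: 0
Gen 7: crossing 4x5. Both 1&2? no. Sum: 0
Gen 8: crossing 5x4. Both 1&2? no. Sum: 0
Gen 9: crossing 4x5. Both 1&2? no. Sum: 0
Gen 10: crossing 2x3. Both 1&2? no. Sum: 0
Gen 11: crossing 1x3. Both 1&2? no. Sum: 0
Gen 12: crossing 5x4. Both 1&2? no. Sum: 0
Gen 13: crossing 2x4. Both 1&2? no. Sum: 0
Gen 14: crossing 1x4. Both 1&2? no. Sum: 0

Answer: 0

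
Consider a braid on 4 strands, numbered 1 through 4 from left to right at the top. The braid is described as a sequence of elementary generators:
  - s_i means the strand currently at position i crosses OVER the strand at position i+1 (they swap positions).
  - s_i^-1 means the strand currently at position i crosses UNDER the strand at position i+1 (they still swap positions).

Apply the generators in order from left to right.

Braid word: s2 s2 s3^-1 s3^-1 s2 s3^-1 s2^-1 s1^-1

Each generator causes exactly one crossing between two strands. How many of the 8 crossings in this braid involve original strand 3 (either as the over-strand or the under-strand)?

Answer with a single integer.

Gen 1: crossing 2x3. Involves strand 3? yes. Count so far: 1
Gen 2: crossing 3x2. Involves strand 3? yes. Count so far: 2
Gen 3: crossing 3x4. Involves strand 3? yes. Count so far: 3
Gen 4: crossing 4x3. Involves strand 3? yes. Count so far: 4
Gen 5: crossing 2x3. Involves strand 3? yes. Count so far: 5
Gen 6: crossing 2x4. Involves strand 3? no. Count so far: 5
Gen 7: crossing 3x4. Involves strand 3? yes. Count so far: 6
Gen 8: crossing 1x4. Involves strand 3? no. Count so far: 6

Answer: 6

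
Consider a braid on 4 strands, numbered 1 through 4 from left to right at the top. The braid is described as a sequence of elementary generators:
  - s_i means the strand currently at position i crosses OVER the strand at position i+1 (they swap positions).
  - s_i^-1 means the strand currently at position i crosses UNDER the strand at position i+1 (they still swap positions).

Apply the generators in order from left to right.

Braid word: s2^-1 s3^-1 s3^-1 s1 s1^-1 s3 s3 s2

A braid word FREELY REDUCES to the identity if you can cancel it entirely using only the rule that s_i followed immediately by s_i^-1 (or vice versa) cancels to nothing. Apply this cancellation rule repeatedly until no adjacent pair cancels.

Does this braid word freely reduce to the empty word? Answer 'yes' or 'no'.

Answer: yes

Derivation:
Gen 1 (s2^-1): push. Stack: [s2^-1]
Gen 2 (s3^-1): push. Stack: [s2^-1 s3^-1]
Gen 3 (s3^-1): push. Stack: [s2^-1 s3^-1 s3^-1]
Gen 4 (s1): push. Stack: [s2^-1 s3^-1 s3^-1 s1]
Gen 5 (s1^-1): cancels prior s1. Stack: [s2^-1 s3^-1 s3^-1]
Gen 6 (s3): cancels prior s3^-1. Stack: [s2^-1 s3^-1]
Gen 7 (s3): cancels prior s3^-1. Stack: [s2^-1]
Gen 8 (s2): cancels prior s2^-1. Stack: []
Reduced word: (empty)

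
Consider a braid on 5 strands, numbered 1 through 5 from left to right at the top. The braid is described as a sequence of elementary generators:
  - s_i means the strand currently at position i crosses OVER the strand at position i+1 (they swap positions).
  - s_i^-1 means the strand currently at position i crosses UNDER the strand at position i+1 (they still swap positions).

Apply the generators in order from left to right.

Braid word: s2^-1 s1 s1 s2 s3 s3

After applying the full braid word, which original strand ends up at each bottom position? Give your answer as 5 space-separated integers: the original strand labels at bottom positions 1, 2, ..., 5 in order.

Gen 1 (s2^-1): strand 2 crosses under strand 3. Perm now: [1 3 2 4 5]
Gen 2 (s1): strand 1 crosses over strand 3. Perm now: [3 1 2 4 5]
Gen 3 (s1): strand 3 crosses over strand 1. Perm now: [1 3 2 4 5]
Gen 4 (s2): strand 3 crosses over strand 2. Perm now: [1 2 3 4 5]
Gen 5 (s3): strand 3 crosses over strand 4. Perm now: [1 2 4 3 5]
Gen 6 (s3): strand 4 crosses over strand 3. Perm now: [1 2 3 4 5]

Answer: 1 2 3 4 5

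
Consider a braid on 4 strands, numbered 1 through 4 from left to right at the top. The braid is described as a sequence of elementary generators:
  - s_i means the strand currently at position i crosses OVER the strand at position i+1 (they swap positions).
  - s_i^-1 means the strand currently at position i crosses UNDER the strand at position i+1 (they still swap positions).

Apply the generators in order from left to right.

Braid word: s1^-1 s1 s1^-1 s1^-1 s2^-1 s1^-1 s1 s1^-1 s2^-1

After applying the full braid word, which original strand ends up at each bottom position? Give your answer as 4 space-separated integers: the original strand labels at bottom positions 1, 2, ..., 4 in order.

Answer: 3 2 1 4

Derivation:
Gen 1 (s1^-1): strand 1 crosses under strand 2. Perm now: [2 1 3 4]
Gen 2 (s1): strand 2 crosses over strand 1. Perm now: [1 2 3 4]
Gen 3 (s1^-1): strand 1 crosses under strand 2. Perm now: [2 1 3 4]
Gen 4 (s1^-1): strand 2 crosses under strand 1. Perm now: [1 2 3 4]
Gen 5 (s2^-1): strand 2 crosses under strand 3. Perm now: [1 3 2 4]
Gen 6 (s1^-1): strand 1 crosses under strand 3. Perm now: [3 1 2 4]
Gen 7 (s1): strand 3 crosses over strand 1. Perm now: [1 3 2 4]
Gen 8 (s1^-1): strand 1 crosses under strand 3. Perm now: [3 1 2 4]
Gen 9 (s2^-1): strand 1 crosses under strand 2. Perm now: [3 2 1 4]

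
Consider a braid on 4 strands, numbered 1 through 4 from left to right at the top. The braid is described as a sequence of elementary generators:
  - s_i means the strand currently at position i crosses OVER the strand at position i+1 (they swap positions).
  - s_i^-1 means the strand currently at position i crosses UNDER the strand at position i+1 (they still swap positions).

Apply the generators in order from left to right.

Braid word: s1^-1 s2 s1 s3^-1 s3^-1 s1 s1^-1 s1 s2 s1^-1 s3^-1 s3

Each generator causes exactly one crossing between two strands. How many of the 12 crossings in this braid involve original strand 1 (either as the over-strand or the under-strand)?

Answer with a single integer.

Gen 1: crossing 1x2. Involves strand 1? yes. Count so far: 1
Gen 2: crossing 1x3. Involves strand 1? yes. Count so far: 2
Gen 3: crossing 2x3. Involves strand 1? no. Count so far: 2
Gen 4: crossing 1x4. Involves strand 1? yes. Count so far: 3
Gen 5: crossing 4x1. Involves strand 1? yes. Count so far: 4
Gen 6: crossing 3x2. Involves strand 1? no. Count so far: 4
Gen 7: crossing 2x3. Involves strand 1? no. Count so far: 4
Gen 8: crossing 3x2. Involves strand 1? no. Count so far: 4
Gen 9: crossing 3x1. Involves strand 1? yes. Count so far: 5
Gen 10: crossing 2x1. Involves strand 1? yes. Count so far: 6
Gen 11: crossing 3x4. Involves strand 1? no. Count so far: 6
Gen 12: crossing 4x3. Involves strand 1? no. Count so far: 6

Answer: 6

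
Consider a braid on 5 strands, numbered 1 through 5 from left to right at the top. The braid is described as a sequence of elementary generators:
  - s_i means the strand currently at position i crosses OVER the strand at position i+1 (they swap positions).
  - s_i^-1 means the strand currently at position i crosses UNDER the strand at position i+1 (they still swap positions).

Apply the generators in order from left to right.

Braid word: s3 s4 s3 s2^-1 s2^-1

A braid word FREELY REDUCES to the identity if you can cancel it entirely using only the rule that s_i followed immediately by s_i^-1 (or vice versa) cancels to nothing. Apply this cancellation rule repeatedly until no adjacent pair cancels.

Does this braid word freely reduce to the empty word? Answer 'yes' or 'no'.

Gen 1 (s3): push. Stack: [s3]
Gen 2 (s4): push. Stack: [s3 s4]
Gen 3 (s3): push. Stack: [s3 s4 s3]
Gen 4 (s2^-1): push. Stack: [s3 s4 s3 s2^-1]
Gen 5 (s2^-1): push. Stack: [s3 s4 s3 s2^-1 s2^-1]
Reduced word: s3 s4 s3 s2^-1 s2^-1

Answer: no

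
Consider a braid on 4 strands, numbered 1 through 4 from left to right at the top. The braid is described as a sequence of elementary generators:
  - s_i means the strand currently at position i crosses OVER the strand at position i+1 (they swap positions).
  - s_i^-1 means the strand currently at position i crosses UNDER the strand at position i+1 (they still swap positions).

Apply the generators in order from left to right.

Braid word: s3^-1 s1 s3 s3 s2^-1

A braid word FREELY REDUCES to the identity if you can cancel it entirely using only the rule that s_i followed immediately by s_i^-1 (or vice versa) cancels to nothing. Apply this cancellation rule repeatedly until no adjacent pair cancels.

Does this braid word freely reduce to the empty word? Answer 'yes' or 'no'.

Gen 1 (s3^-1): push. Stack: [s3^-1]
Gen 2 (s1): push. Stack: [s3^-1 s1]
Gen 3 (s3): push. Stack: [s3^-1 s1 s3]
Gen 4 (s3): push. Stack: [s3^-1 s1 s3 s3]
Gen 5 (s2^-1): push. Stack: [s3^-1 s1 s3 s3 s2^-1]
Reduced word: s3^-1 s1 s3 s3 s2^-1

Answer: no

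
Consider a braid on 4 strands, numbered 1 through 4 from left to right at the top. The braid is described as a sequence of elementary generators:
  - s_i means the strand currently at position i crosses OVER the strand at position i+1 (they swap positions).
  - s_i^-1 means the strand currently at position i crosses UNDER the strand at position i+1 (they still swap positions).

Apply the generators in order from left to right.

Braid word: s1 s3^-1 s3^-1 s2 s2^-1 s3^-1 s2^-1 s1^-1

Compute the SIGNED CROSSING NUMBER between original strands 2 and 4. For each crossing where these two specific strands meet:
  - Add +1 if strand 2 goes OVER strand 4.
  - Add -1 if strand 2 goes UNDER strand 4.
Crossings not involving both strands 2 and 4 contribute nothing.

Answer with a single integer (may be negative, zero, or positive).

Gen 1: crossing 1x2. Both 2&4? no. Sum: 0
Gen 2: crossing 3x4. Both 2&4? no. Sum: 0
Gen 3: crossing 4x3. Both 2&4? no. Sum: 0
Gen 4: crossing 1x3. Both 2&4? no. Sum: 0
Gen 5: crossing 3x1. Both 2&4? no. Sum: 0
Gen 6: crossing 3x4. Both 2&4? no. Sum: 0
Gen 7: crossing 1x4. Both 2&4? no. Sum: 0
Gen 8: 2 under 4. Both 2&4? yes. Contrib: -1. Sum: -1

Answer: -1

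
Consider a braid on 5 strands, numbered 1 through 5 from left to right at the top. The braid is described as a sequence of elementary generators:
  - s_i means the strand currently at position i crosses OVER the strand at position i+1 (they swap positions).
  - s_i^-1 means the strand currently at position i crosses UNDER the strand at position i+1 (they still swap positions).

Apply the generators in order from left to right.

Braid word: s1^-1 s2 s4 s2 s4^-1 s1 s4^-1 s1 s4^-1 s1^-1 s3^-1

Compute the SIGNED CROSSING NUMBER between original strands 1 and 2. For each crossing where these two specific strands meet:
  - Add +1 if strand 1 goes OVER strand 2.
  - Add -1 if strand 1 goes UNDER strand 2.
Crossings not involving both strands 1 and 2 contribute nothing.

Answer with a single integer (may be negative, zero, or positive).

Answer: 0

Derivation:
Gen 1: 1 under 2. Both 1&2? yes. Contrib: -1. Sum: -1
Gen 2: crossing 1x3. Both 1&2? no. Sum: -1
Gen 3: crossing 4x5. Both 1&2? no. Sum: -1
Gen 4: crossing 3x1. Both 1&2? no. Sum: -1
Gen 5: crossing 5x4. Both 1&2? no. Sum: -1
Gen 6: 2 over 1. Both 1&2? yes. Contrib: -1. Sum: -2
Gen 7: crossing 4x5. Both 1&2? no. Sum: -2
Gen 8: 1 over 2. Both 1&2? yes. Contrib: +1. Sum: -1
Gen 9: crossing 5x4. Both 1&2? no. Sum: -1
Gen 10: 2 under 1. Both 1&2? yes. Contrib: +1. Sum: 0
Gen 11: crossing 3x4. Both 1&2? no. Sum: 0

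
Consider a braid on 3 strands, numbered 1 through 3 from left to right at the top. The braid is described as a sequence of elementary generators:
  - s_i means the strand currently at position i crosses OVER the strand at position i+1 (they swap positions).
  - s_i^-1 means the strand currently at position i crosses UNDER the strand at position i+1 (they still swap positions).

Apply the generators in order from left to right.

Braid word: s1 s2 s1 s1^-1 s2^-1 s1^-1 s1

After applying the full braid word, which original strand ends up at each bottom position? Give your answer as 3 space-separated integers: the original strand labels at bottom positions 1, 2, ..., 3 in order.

Answer: 2 1 3

Derivation:
Gen 1 (s1): strand 1 crosses over strand 2. Perm now: [2 1 3]
Gen 2 (s2): strand 1 crosses over strand 3. Perm now: [2 3 1]
Gen 3 (s1): strand 2 crosses over strand 3. Perm now: [3 2 1]
Gen 4 (s1^-1): strand 3 crosses under strand 2. Perm now: [2 3 1]
Gen 5 (s2^-1): strand 3 crosses under strand 1. Perm now: [2 1 3]
Gen 6 (s1^-1): strand 2 crosses under strand 1. Perm now: [1 2 3]
Gen 7 (s1): strand 1 crosses over strand 2. Perm now: [2 1 3]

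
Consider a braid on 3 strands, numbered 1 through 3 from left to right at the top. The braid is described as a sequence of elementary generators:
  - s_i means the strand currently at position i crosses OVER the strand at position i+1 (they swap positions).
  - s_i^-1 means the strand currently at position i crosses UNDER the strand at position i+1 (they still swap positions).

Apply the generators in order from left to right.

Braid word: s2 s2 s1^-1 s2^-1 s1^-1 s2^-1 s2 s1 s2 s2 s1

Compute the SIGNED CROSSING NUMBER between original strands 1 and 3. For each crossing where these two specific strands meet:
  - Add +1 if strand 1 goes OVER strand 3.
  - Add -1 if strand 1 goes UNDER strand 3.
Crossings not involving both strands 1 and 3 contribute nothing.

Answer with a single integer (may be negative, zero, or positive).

Answer: -1

Derivation:
Gen 1: crossing 2x3. Both 1&3? no. Sum: 0
Gen 2: crossing 3x2. Both 1&3? no. Sum: 0
Gen 3: crossing 1x2. Both 1&3? no. Sum: 0
Gen 4: 1 under 3. Both 1&3? yes. Contrib: -1. Sum: -1
Gen 5: crossing 2x3. Both 1&3? no. Sum: -1
Gen 6: crossing 2x1. Both 1&3? no. Sum: -1
Gen 7: crossing 1x2. Both 1&3? no. Sum: -1
Gen 8: crossing 3x2. Both 1&3? no. Sum: -1
Gen 9: 3 over 1. Both 1&3? yes. Contrib: -1. Sum: -2
Gen 10: 1 over 3. Both 1&3? yes. Contrib: +1. Sum: -1
Gen 11: crossing 2x3. Both 1&3? no. Sum: -1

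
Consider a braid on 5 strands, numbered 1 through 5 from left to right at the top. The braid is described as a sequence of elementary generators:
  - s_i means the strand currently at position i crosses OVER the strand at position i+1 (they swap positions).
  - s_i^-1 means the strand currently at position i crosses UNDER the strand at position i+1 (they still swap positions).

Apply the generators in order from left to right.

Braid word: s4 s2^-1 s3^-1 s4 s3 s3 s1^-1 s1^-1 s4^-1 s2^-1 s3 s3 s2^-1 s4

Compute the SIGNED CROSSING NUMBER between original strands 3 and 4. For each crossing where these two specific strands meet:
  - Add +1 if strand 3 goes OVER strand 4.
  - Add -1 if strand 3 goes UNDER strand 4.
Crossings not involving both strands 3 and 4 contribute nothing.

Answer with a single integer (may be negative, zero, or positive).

Answer: 0

Derivation:
Gen 1: crossing 4x5. Both 3&4? no. Sum: 0
Gen 2: crossing 2x3. Both 3&4? no. Sum: 0
Gen 3: crossing 2x5. Both 3&4? no. Sum: 0
Gen 4: crossing 2x4. Both 3&4? no. Sum: 0
Gen 5: crossing 5x4. Both 3&4? no. Sum: 0
Gen 6: crossing 4x5. Both 3&4? no. Sum: 0
Gen 7: crossing 1x3. Both 3&4? no. Sum: 0
Gen 8: crossing 3x1. Both 3&4? no. Sum: 0
Gen 9: crossing 4x2. Both 3&4? no. Sum: 0
Gen 10: crossing 3x5. Both 3&4? no. Sum: 0
Gen 11: crossing 3x2. Both 3&4? no. Sum: 0
Gen 12: crossing 2x3. Both 3&4? no. Sum: 0
Gen 13: crossing 5x3. Both 3&4? no. Sum: 0
Gen 14: crossing 2x4. Both 3&4? no. Sum: 0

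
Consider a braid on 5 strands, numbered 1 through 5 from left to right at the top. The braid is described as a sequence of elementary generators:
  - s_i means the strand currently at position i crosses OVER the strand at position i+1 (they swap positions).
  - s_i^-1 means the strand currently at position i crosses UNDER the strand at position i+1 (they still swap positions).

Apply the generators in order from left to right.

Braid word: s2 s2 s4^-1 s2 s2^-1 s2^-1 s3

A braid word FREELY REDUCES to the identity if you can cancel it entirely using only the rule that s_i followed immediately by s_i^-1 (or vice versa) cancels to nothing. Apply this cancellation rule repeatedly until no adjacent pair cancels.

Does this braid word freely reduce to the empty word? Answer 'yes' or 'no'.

Answer: no

Derivation:
Gen 1 (s2): push. Stack: [s2]
Gen 2 (s2): push. Stack: [s2 s2]
Gen 3 (s4^-1): push. Stack: [s2 s2 s4^-1]
Gen 4 (s2): push. Stack: [s2 s2 s4^-1 s2]
Gen 5 (s2^-1): cancels prior s2. Stack: [s2 s2 s4^-1]
Gen 6 (s2^-1): push. Stack: [s2 s2 s4^-1 s2^-1]
Gen 7 (s3): push. Stack: [s2 s2 s4^-1 s2^-1 s3]
Reduced word: s2 s2 s4^-1 s2^-1 s3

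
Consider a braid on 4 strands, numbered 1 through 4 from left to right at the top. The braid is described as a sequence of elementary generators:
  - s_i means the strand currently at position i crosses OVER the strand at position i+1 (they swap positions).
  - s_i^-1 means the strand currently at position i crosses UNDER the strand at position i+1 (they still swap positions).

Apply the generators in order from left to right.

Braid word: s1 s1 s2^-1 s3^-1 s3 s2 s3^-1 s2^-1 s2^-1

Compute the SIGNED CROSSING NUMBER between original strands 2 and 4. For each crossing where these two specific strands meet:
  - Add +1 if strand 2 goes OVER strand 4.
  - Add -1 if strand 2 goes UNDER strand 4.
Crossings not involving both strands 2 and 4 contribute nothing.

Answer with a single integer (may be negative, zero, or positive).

Answer: -2

Derivation:
Gen 1: crossing 1x2. Both 2&4? no. Sum: 0
Gen 2: crossing 2x1. Both 2&4? no. Sum: 0
Gen 3: crossing 2x3. Both 2&4? no. Sum: 0
Gen 4: 2 under 4. Both 2&4? yes. Contrib: -1. Sum: -1
Gen 5: 4 over 2. Both 2&4? yes. Contrib: -1. Sum: -2
Gen 6: crossing 3x2. Both 2&4? no. Sum: -2
Gen 7: crossing 3x4. Both 2&4? no. Sum: -2
Gen 8: 2 under 4. Both 2&4? yes. Contrib: -1. Sum: -3
Gen 9: 4 under 2. Both 2&4? yes. Contrib: +1. Sum: -2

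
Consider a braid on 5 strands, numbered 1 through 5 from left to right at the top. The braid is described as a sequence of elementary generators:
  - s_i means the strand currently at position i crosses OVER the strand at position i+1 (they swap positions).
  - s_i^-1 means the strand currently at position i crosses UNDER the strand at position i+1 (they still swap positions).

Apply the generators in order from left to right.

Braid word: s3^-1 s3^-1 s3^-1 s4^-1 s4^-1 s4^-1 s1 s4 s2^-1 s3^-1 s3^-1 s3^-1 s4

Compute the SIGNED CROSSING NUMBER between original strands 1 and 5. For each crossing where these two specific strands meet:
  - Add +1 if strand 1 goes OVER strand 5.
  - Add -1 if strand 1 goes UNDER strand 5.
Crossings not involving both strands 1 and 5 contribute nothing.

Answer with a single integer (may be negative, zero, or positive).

Gen 1: crossing 3x4. Both 1&5? no. Sum: 0
Gen 2: crossing 4x3. Both 1&5? no. Sum: 0
Gen 3: crossing 3x4. Both 1&5? no. Sum: 0
Gen 4: crossing 3x5. Both 1&5? no. Sum: 0
Gen 5: crossing 5x3. Both 1&5? no. Sum: 0
Gen 6: crossing 3x5. Both 1&5? no. Sum: 0
Gen 7: crossing 1x2. Both 1&5? no. Sum: 0
Gen 8: crossing 5x3. Both 1&5? no. Sum: 0
Gen 9: crossing 1x4. Both 1&5? no. Sum: 0
Gen 10: crossing 1x3. Both 1&5? no. Sum: 0
Gen 11: crossing 3x1. Both 1&5? no. Sum: 0
Gen 12: crossing 1x3. Both 1&5? no. Sum: 0
Gen 13: 1 over 5. Both 1&5? yes. Contrib: +1. Sum: 1

Answer: 1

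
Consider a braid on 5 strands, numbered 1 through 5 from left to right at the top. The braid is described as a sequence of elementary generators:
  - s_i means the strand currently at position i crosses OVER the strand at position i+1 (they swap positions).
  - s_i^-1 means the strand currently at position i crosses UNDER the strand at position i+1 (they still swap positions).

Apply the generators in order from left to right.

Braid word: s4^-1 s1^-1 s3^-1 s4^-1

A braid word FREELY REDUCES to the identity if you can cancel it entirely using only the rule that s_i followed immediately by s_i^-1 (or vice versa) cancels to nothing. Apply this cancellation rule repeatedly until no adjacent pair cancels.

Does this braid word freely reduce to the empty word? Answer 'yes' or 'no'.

Gen 1 (s4^-1): push. Stack: [s4^-1]
Gen 2 (s1^-1): push. Stack: [s4^-1 s1^-1]
Gen 3 (s3^-1): push. Stack: [s4^-1 s1^-1 s3^-1]
Gen 4 (s4^-1): push. Stack: [s4^-1 s1^-1 s3^-1 s4^-1]
Reduced word: s4^-1 s1^-1 s3^-1 s4^-1

Answer: no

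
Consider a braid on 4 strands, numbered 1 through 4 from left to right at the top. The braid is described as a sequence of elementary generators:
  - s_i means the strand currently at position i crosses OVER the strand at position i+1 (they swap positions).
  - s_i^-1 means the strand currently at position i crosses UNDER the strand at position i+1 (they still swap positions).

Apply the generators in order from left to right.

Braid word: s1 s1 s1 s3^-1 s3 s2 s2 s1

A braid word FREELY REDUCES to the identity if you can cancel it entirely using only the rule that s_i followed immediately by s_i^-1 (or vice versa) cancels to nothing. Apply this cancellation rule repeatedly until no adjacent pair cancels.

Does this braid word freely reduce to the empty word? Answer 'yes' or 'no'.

Answer: no

Derivation:
Gen 1 (s1): push. Stack: [s1]
Gen 2 (s1): push. Stack: [s1 s1]
Gen 3 (s1): push. Stack: [s1 s1 s1]
Gen 4 (s3^-1): push. Stack: [s1 s1 s1 s3^-1]
Gen 5 (s3): cancels prior s3^-1. Stack: [s1 s1 s1]
Gen 6 (s2): push. Stack: [s1 s1 s1 s2]
Gen 7 (s2): push. Stack: [s1 s1 s1 s2 s2]
Gen 8 (s1): push. Stack: [s1 s1 s1 s2 s2 s1]
Reduced word: s1 s1 s1 s2 s2 s1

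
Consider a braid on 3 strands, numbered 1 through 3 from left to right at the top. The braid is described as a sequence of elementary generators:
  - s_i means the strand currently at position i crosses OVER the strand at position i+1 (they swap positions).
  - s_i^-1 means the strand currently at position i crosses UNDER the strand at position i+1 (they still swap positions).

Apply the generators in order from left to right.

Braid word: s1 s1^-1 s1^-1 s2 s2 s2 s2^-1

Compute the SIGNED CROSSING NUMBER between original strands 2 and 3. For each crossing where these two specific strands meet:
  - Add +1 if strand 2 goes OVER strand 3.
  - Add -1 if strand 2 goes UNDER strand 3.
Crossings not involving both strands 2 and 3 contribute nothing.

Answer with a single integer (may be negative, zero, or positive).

Gen 1: crossing 1x2. Both 2&3? no. Sum: 0
Gen 2: crossing 2x1. Both 2&3? no. Sum: 0
Gen 3: crossing 1x2. Both 2&3? no. Sum: 0
Gen 4: crossing 1x3. Both 2&3? no. Sum: 0
Gen 5: crossing 3x1. Both 2&3? no. Sum: 0
Gen 6: crossing 1x3. Both 2&3? no. Sum: 0
Gen 7: crossing 3x1. Both 2&3? no. Sum: 0

Answer: 0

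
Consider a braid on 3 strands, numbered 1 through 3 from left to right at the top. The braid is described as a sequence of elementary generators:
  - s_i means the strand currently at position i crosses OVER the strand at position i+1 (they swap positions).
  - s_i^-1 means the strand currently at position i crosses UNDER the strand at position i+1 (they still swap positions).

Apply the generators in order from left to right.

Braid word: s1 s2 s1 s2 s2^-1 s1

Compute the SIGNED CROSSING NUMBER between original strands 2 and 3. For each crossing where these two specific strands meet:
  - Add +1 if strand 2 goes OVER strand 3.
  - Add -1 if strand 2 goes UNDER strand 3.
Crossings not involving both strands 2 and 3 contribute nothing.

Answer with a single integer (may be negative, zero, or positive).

Gen 1: crossing 1x2. Both 2&3? no. Sum: 0
Gen 2: crossing 1x3. Both 2&3? no. Sum: 0
Gen 3: 2 over 3. Both 2&3? yes. Contrib: +1. Sum: 1
Gen 4: crossing 2x1. Both 2&3? no. Sum: 1
Gen 5: crossing 1x2. Both 2&3? no. Sum: 1
Gen 6: 3 over 2. Both 2&3? yes. Contrib: -1. Sum: 0

Answer: 0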